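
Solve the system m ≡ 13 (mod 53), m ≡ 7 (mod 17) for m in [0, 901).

755

53⁻¹ mod 17: 53·9 ≡ 1 (mod 17), so 53⁻¹ ≡ 9.
m = 13 + 53·((7 − 13)·9 mod 17) = 13 + 53·14 = 755.
Check: 755 mod 53 = 13, 755 mod 17 = 7. ✓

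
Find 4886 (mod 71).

4886 = 68×71 + 58, so 4886 ≡ 58 (mod 71).

58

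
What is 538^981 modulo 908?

324

981 in binary is 1111010101, i.e. 981 = 512 + 256 + 128 + 64 + 16 + 4 + 1.
538^1 ≡ 538 (mod 908)
538^2 ≡ 538^2 = 289444 ≡ 700 (mod 908)
538^4 ≡ 700^2 = 490000 ≡ 588 (mod 908)
538^8 ≡ 588^2 = 345744 ≡ 704 (mod 908)
538^16 ≡ 704^2 = 495616 ≡ 756 (mod 908)
538^32 ≡ 756^2 = 571536 ≡ 404 (mod 908)
538^64 ≡ 404^2 = 163216 ≡ 684 (mod 908)
538^128 ≡ 684^2 = 467856 ≡ 236 (mod 908)
538^256 ≡ 236^2 = 55696 ≡ 308 (mod 908)
538^512 ≡ 308^2 = 94864 ≡ 432 (mod 908)
538^981 = 538^512 * 538^256 * 538^128 * 538^64 * 538^16 * 538^4 * 538^1 ≡ 432 * 308 * 236 * 684 * 756 * 588 * 538 (mod 908).
Accumulate the product:
432 * 308 = 133056 ≡ 488
488 * 236 = 115168 ≡ 760
760 * 684 = 519840 ≡ 464
464 * 756 = 350784 ≡ 296
296 * 588 = 174048 ≡ 620
620 * 538 = 333560 ≡ 324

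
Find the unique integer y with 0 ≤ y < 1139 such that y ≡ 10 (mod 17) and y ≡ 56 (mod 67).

17⁻¹ mod 67: 17*4 ≡ 1 (mod 67), so 17⁻¹ ≡ 4.
y = 10 + 17*((56 − 10)*4 mod 67) = 10 + 17*50 = 860.

860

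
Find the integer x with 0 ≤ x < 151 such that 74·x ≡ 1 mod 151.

Apply the Euclidean algorithm and back-substitute:
151 = 2*74 + 3
74 = 24*3 + 2
3 = 1*2 + 1
2 = 2*1 + 0
gcd(74, 151) = 1, so the inverse exists.
Bézout: 1 = 25*151 − 51*74.
So 74⁻¹ ≡ −51 ≡ 100 (mod 151).

100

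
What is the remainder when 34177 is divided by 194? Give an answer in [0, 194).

33

34177 = 176×194 + 33, so 34177 ≡ 33 (mod 194).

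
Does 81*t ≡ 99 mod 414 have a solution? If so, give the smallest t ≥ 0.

gcd(81, 414) = 9, and 9 | 99, so solutions exist.
Divide through by 9: 9*t mod 46 = 11.
9⁻¹ ≡ 41 (mod 46).
t ≡ 41*11 ≡ 37 (mod 46).
The smallest non-negative solution is t = 37.

37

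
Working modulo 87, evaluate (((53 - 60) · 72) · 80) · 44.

24

53 - 60 = -7 ≡ 80 (mod 87)
80 · 72 = 5760 ≡ 18 (mod 87)
18 · 80 = 1440 ≡ 48 (mod 87)
48 · 44 = 2112 ≡ 24 (mod 87)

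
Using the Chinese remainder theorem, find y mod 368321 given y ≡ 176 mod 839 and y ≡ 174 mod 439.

839⁻¹ mod 439: 839*45 ≡ 1 (mod 439), so 839⁻¹ ≡ 45.
y = 176 + 839*((174 − 176)*45 mod 439) = 176 + 839*349 = 292987.
Check: 292987 mod 839 = 176, 292987 mod 439 = 174. ✓

292987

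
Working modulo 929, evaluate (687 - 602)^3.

687 - 602 = 85
(85)^3 ≡ 56 (mod 929)

56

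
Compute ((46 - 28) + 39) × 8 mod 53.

46 - 28 = 18
18 + 39 = 57 ≡ 4 (mod 53)
4 × 8 = 32

32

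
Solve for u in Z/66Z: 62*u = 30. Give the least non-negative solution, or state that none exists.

gcd(62, 66) = 2, and 2 | 30, so solutions exist.
Divide through by 2: 31*u ≡ 15 (mod 33).
31⁻¹ ≡ 16 (mod 33).
u ≡ 16*15 ≡ 9 (mod 33).
The smallest non-negative solution is u = 9.

9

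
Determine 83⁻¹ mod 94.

17

By the extended Euclidean algorithm:
94 = 1*83 + 11
83 = 7*11 + 6
11 = 1*6 + 5
6 = 1*5 + 1
5 = 5*1 + 0
gcd(83, 94) = 1, so the inverse exists.
Bézout: 1 = −15*94 + 17*83.
So 83⁻¹ ≡ 17 (mod 94).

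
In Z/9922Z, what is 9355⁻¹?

Apply the Euclidean algorithm and back-substitute:
9922 = 1*9355 + 567
9355 = 16*567 + 283
567 = 2*283 + 1
283 = 283*1 + 0
gcd(9355, 9922) = 1, so the inverse exists.
Bézout: 1 = 33*9922 − 35*9355.
So 9355⁻¹ ≡ −35 ≡ 9887 (mod 9922).

9887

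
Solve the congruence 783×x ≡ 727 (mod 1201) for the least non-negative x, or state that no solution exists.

gcd(783, 1201) = 1, so a unique solution mod 1201 exists.
783⁻¹ ≡ 997 (mod 1201).
x ≡ 997×727 ≡ 616 (mod 1201).

616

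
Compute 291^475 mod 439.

475 in binary is 111011011, i.e. 475 = 256 + 128 + 64 + 16 + 8 + 2 + 1.
291^1 ≡ 291 (mod 439)
291^2 ≡ 291^2 = 84681 ≡ 393 (mod 439)
291^4 ≡ 393^2 = 154449 ≡ 360 (mod 439)
291^8 ≡ 360^2 = 129600 ≡ 95 (mod 439)
291^16 ≡ 95^2 = 9025 ≡ 245 (mod 439)
291^32 ≡ 245^2 = 60025 ≡ 321 (mod 439)
291^64 ≡ 321^2 = 103041 ≡ 315 (mod 439)
291^128 ≡ 315^2 = 99225 ≡ 11 (mod 439)
291^256 ≡ 11^2 = 121 (mod 439)
291^475 = 291^256 * 291^128 * 291^64 * 291^16 * 291^8 * 291^2 * 291^1 ≡ 121 * 11 * 315 * 245 * 95 * 393 * 291 (mod 439).
Accumulate the product:
121 * 11 = 1331 ≡ 14
14 * 315 = 4410 ≡ 20
20 * 245 = 4900 ≡ 71
71 * 95 = 6745 ≡ 160
160 * 393 = 62880 ≡ 103
103 * 291 = 29973 ≡ 121

121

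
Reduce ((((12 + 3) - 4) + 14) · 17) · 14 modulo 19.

12 + 3 = 15
15 - 4 = 11
11 + 14 = 25 ≡ 6 (mod 19)
6 · 17 = 102 ≡ 7 (mod 19)
7 · 14 = 98 ≡ 3 (mod 19)

3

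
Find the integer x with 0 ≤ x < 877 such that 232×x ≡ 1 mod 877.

344

Run the extended Euclidean algorithm:
877 = 3*232 + 181
232 = 1*181 + 51
181 = 3*51 + 28
51 = 1*28 + 23
28 = 1*23 + 5
23 = 4*5 + 3
5 = 1*3 + 2
3 = 1*2 + 1
2 = 2*1 + 0
gcd(232, 877) = 1, so the inverse exists.
Bézout: 1 = −91*877 + 344*232.
So 232⁻¹ ≡ 344 (mod 877).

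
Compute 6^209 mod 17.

6

Using repeated squaring:
209 in binary is 11010001, i.e. 209 = 128 + 64 + 16 + 1.
6^1 ≡ 6 (mod 17)
6^2 ≡ 6^2 = 36 ≡ 2 (mod 17)
6^4 ≡ 2^2 = 4 (mod 17)
6^8 ≡ 4^2 = 16 (mod 17)
6^16 ≡ 16^2 = 256 ≡ 1 (mod 17)
6^32 ≡ 1^2 = 1 (mod 17)
6^64 ≡ 1^2 = 1 (mod 17)
6^128 ≡ 1^2 = 1 (mod 17)
6^209 = 6^128 × 6^64 × 6^16 × 6^1 ≡ 1 × 1 × 1 × 6 (mod 17).
Accumulate the product:
1 × 1 = 1
1 × 1 = 1
1 × 6 = 6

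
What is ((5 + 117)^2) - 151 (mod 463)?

5 + 117 = 122
(122)^2 ≡ 68 (mod 463)
68 - 151 = -83 ≡ 380 (mod 463)

380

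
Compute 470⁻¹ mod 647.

106

Run the extended Euclidean algorithm:
647 = 1·470 + 177
470 = 2·177 + 116
177 = 1·116 + 61
116 = 1·61 + 55
61 = 1·55 + 6
55 = 9·6 + 1
6 = 6·1 + 0
gcd(470, 647) = 1, so the inverse exists.
Bézout: 1 = −77·647 + 106·470.
So 470⁻¹ ≡ 106 (mod 647).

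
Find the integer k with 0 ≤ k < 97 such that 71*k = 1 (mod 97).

41

Run the extended Euclidean algorithm:
97 = 1×71 + 26
71 = 2×26 + 19
26 = 1×19 + 7
19 = 2×7 + 5
7 = 1×5 + 2
5 = 2×2 + 1
2 = 2×1 + 0
gcd(71, 97) = 1, so the inverse exists.
Back-substitute for 1:
1 = 1×5 − 2×2
  = −2×7 + 3×5
  = 3×19 − 8×7
  = −8×26 + 11×19
  = 11×71 − 30×26
  = −30×97 + 41×71
So 71⁻¹ ≡ 41 (mod 97).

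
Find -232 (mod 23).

21

-232 = -11·23 + 21, so -232 ≡ 21 (mod 23).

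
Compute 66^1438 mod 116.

4

Using repeated squaring:
1438 in binary is 10110011110, i.e. 1438 = 1024 + 256 + 128 + 16 + 8 + 4 + 2.
66^1 ≡ 66 (mod 116)
66^2 ≡ 66^2 = 4356 ≡ 64 (mod 116)
66^4 ≡ 64^2 = 4096 ≡ 36 (mod 116)
66^8 ≡ 36^2 = 1296 ≡ 20 (mod 116)
66^16 ≡ 20^2 = 400 ≡ 52 (mod 116)
66^32 ≡ 52^2 = 2704 ≡ 36 (mod 116)
66^64 ≡ 36^2 = 1296 ≡ 20 (mod 116)
66^128 ≡ 20^2 = 400 ≡ 52 (mod 116)
66^256 ≡ 52^2 = 2704 ≡ 36 (mod 116)
66^512 ≡ 36^2 = 1296 ≡ 20 (mod 116)
66^1024 ≡ 20^2 = 400 ≡ 52 (mod 116)
66^1438 = 66^1024 × 66^256 × 66^128 × 66^16 × 66^8 × 66^4 × 66^2 ≡ 52 × 36 × 52 × 52 × 20 × 36 × 64 (mod 116).
Accumulate the product:
52 × 36 = 1872 ≡ 16
16 × 52 = 832 ≡ 20
20 × 52 = 1040 ≡ 112
112 × 20 = 2240 ≡ 36
36 × 36 = 1296 ≡ 20
20 × 64 = 1280 ≡ 4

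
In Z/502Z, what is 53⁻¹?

Run the extended Euclidean algorithm:
502 = 9·53 + 25
53 = 2·25 + 3
25 = 8·3 + 1
3 = 3·1 + 0
gcd(53, 502) = 1, so the inverse exists.
Bézout: 1 = 17·502 − 161·53.
So 53⁻¹ ≡ −161 ≡ 341 (mod 502).

341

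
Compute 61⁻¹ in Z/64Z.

By the extended Euclidean algorithm:
64 = 1·61 + 3
61 = 20·3 + 1
3 = 3·1 + 0
gcd(61, 64) = 1, so the inverse exists.
Back-substitute for 1:
1 = 1·61 − 20·3
  = −20·64 + 21·61
So 61⁻¹ ≡ 21 (mod 64).

21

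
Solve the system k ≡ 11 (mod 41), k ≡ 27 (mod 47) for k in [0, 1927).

41⁻¹ mod 47: 41*39 ≡ 1 (mod 47), so 41⁻¹ ≡ 39.
k = 11 + 41*((27 − 11)*39 mod 47) = 11 + 41*13 = 544.

544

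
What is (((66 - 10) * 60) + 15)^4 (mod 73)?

66 - 10 = 56
56 * 60 = 3360 ≡ 2 (mod 73)
2 + 15 = 17
(17)^4 ≡ 9 (mod 73)

9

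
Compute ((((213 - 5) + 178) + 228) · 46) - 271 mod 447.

213 - 5 = 208
208 + 178 = 386
386 + 228 = 614 ≡ 167 (mod 447)
167 · 46 = 7682 ≡ 83 (mod 447)
83 - 271 = -188 ≡ 259 (mod 447)

259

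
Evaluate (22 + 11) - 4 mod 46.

22 + 11 = 33
33 - 4 = 29

29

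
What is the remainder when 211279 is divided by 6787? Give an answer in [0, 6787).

211279 = 31*6787 + 882, so 211279 ≡ 882 (mod 6787).

882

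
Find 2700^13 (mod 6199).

13 in binary is 1101, i.e. 13 = 8 + 4 + 1.
2700^1 ≡ 2700 (mod 6199)
2700^2 ≡ 2700^2 = 7290000 ≡ 6175 (mod 6199)
2700^4 ≡ 6175^2 = 38130625 ≡ 576 (mod 6199)
2700^8 ≡ 576^2 = 331776 ≡ 3229 (mod 6199)
2700^13 = 2700^8 × 2700^4 × 2700^1 ≡ 3229 × 576 × 2700 (mod 6199).
Accumulate the product:
3229 × 576 = 1859904 ≡ 204
204 × 2700 = 550800 ≡ 5288

5288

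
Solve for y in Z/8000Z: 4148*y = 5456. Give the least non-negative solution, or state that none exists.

1172

gcd(4148, 8000) = 4, and 4 | 5456, so solutions exist.
Divide through by 4: 1037*y ≡ 1364 mod 2000.
1037⁻¹ ≡ 1973 (mod 2000).
y ≡ 1973*1364 ≡ 1172 (mod 2000).
The smallest non-negative solution is y = 1172.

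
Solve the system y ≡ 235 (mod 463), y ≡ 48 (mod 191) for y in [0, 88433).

27552

463⁻¹ mod 191: 463·158 ≡ 1 (mod 191), so 463⁻¹ ≡ 158.
y = 235 + 463·((48 − 235)·158 mod 191) = 235 + 463·59 = 27552.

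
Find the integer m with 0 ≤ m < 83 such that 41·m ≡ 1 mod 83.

81

83 = 2·41 + 1
41 = 41·1 + 0
gcd(41, 83) = 1, so the inverse exists.
Bézout: 1 = 1·83 − 2·41.
So 41⁻¹ ≡ −2 ≡ 81 (mod 83).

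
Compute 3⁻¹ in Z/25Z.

17

Apply the Euclidean algorithm and back-substitute:
25 = 8×3 + 1
3 = 3×1 + 0
gcd(3, 25) = 1, so the inverse exists.
Bézout: 1 = 1×25 − 8×3.
So 3⁻¹ ≡ −8 ≡ 17 (mod 25).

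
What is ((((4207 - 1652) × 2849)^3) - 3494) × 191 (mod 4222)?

4207 - 1652 = 2555
2555 × 2849 = 7279195 ≡ 467 (mod 4222)
(467)^3 ≡ 257 (mod 4222)
257 - 3494 = -3237 ≡ 985 (mod 4222)
985 × 191 = 188135 ≡ 2367 (mod 4222)

2367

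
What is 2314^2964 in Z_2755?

596

By square-and-multiply:
2964 in binary is 101110010100, i.e. 2964 = 2048 + 512 + 256 + 128 + 16 + 4.
2314^1 ≡ 2314 (mod 2755)
2314^2 ≡ 2314^2 = 5354596 ≡ 1631 (mod 2755)
2314^4 ≡ 1631^2 = 2660161 ≡ 1586 (mod 2755)
2314^8 ≡ 1586^2 = 2515396 ≡ 81 (mod 2755)
2314^16 ≡ 81^2 = 6561 ≡ 1051 (mod 2755)
2314^32 ≡ 1051^2 = 1104601 ≡ 2601 (mod 2755)
2314^64 ≡ 2601^2 = 6765201 ≡ 1676 (mod 2755)
2314^128 ≡ 1676^2 = 2808976 ≡ 1631 (mod 2755)
2314^256 ≡ 1631^2 = 2660161 ≡ 1586 (mod 2755)
2314^512 ≡ 1586^2 = 2515396 ≡ 81 (mod 2755)
2314^1024 ≡ 81^2 = 6561 ≡ 1051 (mod 2755)
2314^2048 ≡ 1051^2 = 1104601 ≡ 2601 (mod 2755)
2314^2964 = 2314^2048 × 2314^512 × 2314^256 × 2314^128 × 2314^16 × 2314^4 ≡ 2601 × 81 × 1586 × 1631 × 1051 × 1586 (mod 2755).
Accumulate the product:
2601 × 81 = 210681 ≡ 1301
1301 × 1586 = 2063386 ≡ 2646
2646 × 1631 = 4315626 ≡ 1296
1296 × 1051 = 1362096 ≡ 1126
1126 × 1586 = 1785836 ≡ 596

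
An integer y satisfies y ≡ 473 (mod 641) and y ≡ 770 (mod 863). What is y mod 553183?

545323

641⁻¹ mod 863: 641·276 ≡ 1 (mod 863), so 641⁻¹ ≡ 276.
y = 473 + 641·((770 − 473)·276 mod 863) = 473 + 641·850 = 545323.
Check: 545323 mod 641 = 473, 545323 mod 863 = 770. ✓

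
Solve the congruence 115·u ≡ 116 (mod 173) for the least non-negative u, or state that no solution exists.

gcd(115, 173) = 1, so a unique solution mod 173 exists.
115⁻¹ ≡ 170 (mod 173).
u ≡ 170·116 ≡ 171 (mod 173).

171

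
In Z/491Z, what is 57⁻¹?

By the extended Euclidean algorithm:
491 = 8×57 + 35
57 = 1×35 + 22
35 = 1×22 + 13
22 = 1×13 + 9
13 = 1×9 + 4
9 = 2×4 + 1
4 = 4×1 + 0
gcd(57, 491) = 1, so the inverse exists.
Back-substitute for 1:
1 = 1×9 − 2×4
  = −2×13 + 3×9
  = 3×22 − 5×13
  = −5×35 + 8×22
  = 8×57 − 13×35
  = −13×491 + 112×57
So 57⁻¹ ≡ 112 (mod 491).

112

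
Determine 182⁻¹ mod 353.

289

By the extended Euclidean algorithm:
353 = 1·182 + 171
182 = 1·171 + 11
171 = 15·11 + 6
11 = 1·6 + 5
6 = 1·5 + 1
5 = 5·1 + 0
gcd(182, 353) = 1, so the inverse exists.
Back-substitute for 1:
1 = 1·6 − 1·5
  = −1·11 + 2·6
  = 2·171 − 31·11
  = −31·182 + 33·171
  = 33·353 − 64·182
So 182⁻¹ ≡ −64 ≡ 289 (mod 353).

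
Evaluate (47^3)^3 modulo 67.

(47)^3 ≡ 40 (mod 67)
(40)^3 ≡ 15 (mod 67)

15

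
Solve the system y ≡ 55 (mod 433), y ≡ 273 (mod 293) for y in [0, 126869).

433⁻¹ mod 293: 433*90 ≡ 1 (mod 293), so 433⁻¹ ≡ 90.
y = 55 + 433*((273 − 55)*90 mod 293) = 55 + 433*282 = 122161.

122161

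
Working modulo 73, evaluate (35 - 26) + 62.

35 - 26 = 9
9 + 62 = 71

71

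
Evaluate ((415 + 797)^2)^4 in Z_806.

516

415 + 797 = 1212 ≡ 406 (mod 806)
(406)^2 ≡ 412 (mod 806)
(412)^4 ≡ 516 (mod 806)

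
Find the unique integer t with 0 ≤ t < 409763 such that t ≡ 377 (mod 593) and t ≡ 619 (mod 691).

283238

593⁻¹ mod 691: 593·416 ≡ 1 (mod 691), so 593⁻¹ ≡ 416.
t = 377 + 593·((619 − 377)·416 mod 691) = 377 + 593·477 = 283238.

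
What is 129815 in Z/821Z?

97

129815 = 158*821 + 97, so 129815 ≡ 97 (mod 821).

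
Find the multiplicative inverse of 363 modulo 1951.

43

Apply the Euclidean algorithm and back-substitute:
1951 = 5×363 + 136
363 = 2×136 + 91
136 = 1×91 + 45
91 = 2×45 + 1
45 = 45×1 + 0
gcd(363, 1951) = 1, so the inverse exists.
Bézout: 1 = −8×1951 + 43×363.
So 363⁻¹ ≡ 43 (mod 1951).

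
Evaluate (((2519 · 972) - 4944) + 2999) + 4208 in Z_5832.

2519 · 972 = 2448468 ≡ 4860 (mod 5832)
4860 - 4944 = -84 ≡ 5748 (mod 5832)
5748 + 2999 = 8747 ≡ 2915 (mod 5832)
2915 + 4208 = 7123 ≡ 1291 (mod 5832)

1291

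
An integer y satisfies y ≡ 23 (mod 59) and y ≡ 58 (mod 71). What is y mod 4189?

59⁻¹ mod 71: 59·65 ≡ 1 (mod 71), so 59⁻¹ ≡ 65.
y = 23 + 59·((58 − 23)·65 mod 71) = 23 + 59·3 = 200.

200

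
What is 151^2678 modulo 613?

359

Compute successive squares:
151^1 ≡ 151 (mod 613)
151^2 ≡ 151^2 = 22801 ≡ 120 (mod 613)
151^4 ≡ 120^2 = 14400 ≡ 301 (mod 613)
151^8 ≡ 301^2 = 90601 ≡ 490 (mod 613)
151^16 ≡ 490^2 = 240100 ≡ 417 (mod 613)
151^32 ≡ 417^2 = 173889 ≡ 410 (mod 613)
151^64 ≡ 410^2 = 168100 ≡ 138 (mod 613)
151^128 ≡ 138^2 = 19044 ≡ 41 (mod 613)
151^256 ≡ 41^2 = 1681 ≡ 455 (mod 613)
151^512 ≡ 455^2 = 207025 ≡ 444 (mod 613)
151^1024 ≡ 444^2 = 197136 ≡ 363 (mod 613)
151^2048 ≡ 363^2 = 131769 ≡ 587 (mod 613)
151^2678 = 151^2048 × 151^512 × 151^64 × 151^32 × 151^16 × 151^4 × 151^2 ≡ 587 × 444 × 138 × 410 × 417 × 301 × 120 (mod 613).
Accumulate the product:
587 × 444 = 260628 ≡ 103
103 × 138 = 14214 ≡ 115
115 × 410 = 47150 ≡ 562
562 × 417 = 234354 ≡ 188
188 × 301 = 56588 ≡ 192
192 × 120 = 23040 ≡ 359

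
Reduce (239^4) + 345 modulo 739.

573

(239)^4 ≡ 228 (mod 739)
228 + 345 = 573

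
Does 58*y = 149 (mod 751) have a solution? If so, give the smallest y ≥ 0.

145

gcd(58, 751) = 1, so a unique solution mod 751 exists.
58⁻¹ ≡ 505 (mod 751).
y ≡ 505*149 ≡ 145 (mod 751).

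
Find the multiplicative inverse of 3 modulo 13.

By the extended Euclidean algorithm:
13 = 4*3 + 1
3 = 3*1 + 0
gcd(3, 13) = 1, so the inverse exists.
Back-substitute for 1:
1 = 1*13 − 4*3
So 3⁻¹ ≡ −4 ≡ 9 (mod 13).

9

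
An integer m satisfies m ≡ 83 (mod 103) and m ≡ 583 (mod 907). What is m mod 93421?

23258

103⁻¹ mod 907: 103·590 ≡ 1 (mod 907), so 103⁻¹ ≡ 590.
m = 83 + 103·((583 − 83)·590 mod 907) = 83 + 103·225 = 23258.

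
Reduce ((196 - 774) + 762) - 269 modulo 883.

196 - 774 = -578 ≡ 305 (mod 883)
305 + 762 = 1067 ≡ 184 (mod 883)
184 - 269 = -85 ≡ 798 (mod 883)

798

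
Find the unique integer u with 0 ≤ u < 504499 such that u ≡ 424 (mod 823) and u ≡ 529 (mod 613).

823⁻¹ mod 613: 823*505 ≡ 1 (mod 613), so 823⁻¹ ≡ 505.
u = 424 + 823*((529 − 424)*505 mod 613) = 424 + 823*307 = 253085.

253085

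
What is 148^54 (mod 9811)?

Compute successive squares:
148^1 ≡ 148 (mod 9811)
148^2 ≡ 148^2 = 21904 ≡ 2282 (mod 9811)
148^4 ≡ 2282^2 = 5207524 ≡ 7694 (mod 9811)
148^8 ≡ 7694^2 = 59197636 ≡ 7873 (mod 9811)
148^16 ≡ 7873^2 = 61984129 ≡ 8042 (mod 9811)
148^32 ≡ 8042^2 = 64673764 ≡ 9463 (mod 9811)
148^54 = 148^32 × 148^16 × 148^4 × 148^2 ≡ 9463 × 8042 × 7694 × 2282 (mod 9811).
Accumulate the product:
9463 × 8042 = 76101446 ≡ 7330
7330 × 7694 = 56397020 ≡ 3392
3392 × 2282 = 7740544 ≡ 9476

9476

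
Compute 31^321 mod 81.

321 in binary is 101000001, i.e. 321 = 256 + 64 + 1.
31^1 ≡ 31 (mod 81)
31^2 ≡ 31^2 = 961 ≡ 70 (mod 81)
31^4 ≡ 70^2 = 4900 ≡ 40 (mod 81)
31^8 ≡ 40^2 = 1600 ≡ 61 (mod 81)
31^16 ≡ 61^2 = 3721 ≡ 76 (mod 81)
31^32 ≡ 76^2 = 5776 ≡ 25 (mod 81)
31^64 ≡ 25^2 = 625 ≡ 58 (mod 81)
31^128 ≡ 58^2 = 3364 ≡ 43 (mod 81)
31^256 ≡ 43^2 = 1849 ≡ 67 (mod 81)
31^321 = 31^256 · 31^64 · 31^1 ≡ 67 · 58 · 31 (mod 81).
Accumulate the product:
67 · 58 = 3886 ≡ 79
79 · 31 = 2449 ≡ 19

19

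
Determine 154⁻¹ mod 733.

119

Apply the Euclidean algorithm and back-substitute:
733 = 4×154 + 117
154 = 1×117 + 37
117 = 3×37 + 6
37 = 6×6 + 1
6 = 6×1 + 0
gcd(154, 733) = 1, so the inverse exists.
Bézout: 1 = −25×733 + 119×154.
So 154⁻¹ ≡ 119 (mod 733).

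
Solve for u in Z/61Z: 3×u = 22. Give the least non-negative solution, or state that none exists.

gcd(3, 61) = 1, so a unique solution mod 61 exists.
3⁻¹ ≡ 41 (mod 61).
u ≡ 41×22 ≡ 48 (mod 61).

48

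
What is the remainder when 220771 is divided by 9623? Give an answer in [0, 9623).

9065

220771 = 22*9623 + 9065, so 220771 ≡ 9065 (mod 9623).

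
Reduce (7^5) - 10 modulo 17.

(7)^5 ≡ 11 (mod 17)
11 - 10 = 1

1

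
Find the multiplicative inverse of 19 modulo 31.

31 = 1·19 + 12
19 = 1·12 + 7
12 = 1·7 + 5
7 = 1·5 + 2
5 = 2·2 + 1
2 = 2·1 + 0
gcd(19, 31) = 1, so the inverse exists.
Back-substitute for 1:
1 = 1·5 − 2·2
  = −2·7 + 3·5
  = 3·12 − 5·7
  = −5·19 + 8·12
  = 8·31 − 13·19
So 19⁻¹ ≡ −13 ≡ 18 (mod 31).

18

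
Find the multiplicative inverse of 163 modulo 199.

105

Apply the Euclidean algorithm and back-substitute:
199 = 1*163 + 36
163 = 4*36 + 19
36 = 1*19 + 17
19 = 1*17 + 2
17 = 8*2 + 1
2 = 2*1 + 0
gcd(163, 199) = 1, so the inverse exists.
Bézout: 1 = 77*199 − 94*163.
So 163⁻¹ ≡ −94 ≡ 105 (mod 199).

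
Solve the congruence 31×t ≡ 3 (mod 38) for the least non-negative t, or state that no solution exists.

gcd(31, 38) = 1, so a unique solution mod 38 exists.
31⁻¹ ≡ 27 (mod 38).
t ≡ 27×3 ≡ 5 (mod 38).

5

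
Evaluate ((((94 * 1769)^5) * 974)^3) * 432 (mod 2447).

94 * 1769 = 166286 ≡ 2337 (mod 2447)
(2337)^5 ≡ 1790 (mod 2447)
1790 * 974 = 1743460 ≡ 1196 (mod 2447)
(1196)^3 ≡ 1532 (mod 2447)
1532 * 432 = 661824 ≡ 1134 (mod 2447)

1134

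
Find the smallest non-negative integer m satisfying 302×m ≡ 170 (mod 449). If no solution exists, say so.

176

gcd(302, 449) = 1, so a unique solution mod 449 exists.
302⁻¹ ≡ 281 (mod 449).
m ≡ 281×170 ≡ 176 (mod 449).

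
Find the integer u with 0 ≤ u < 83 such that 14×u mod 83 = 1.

Run the extended Euclidean algorithm:
83 = 5*14 + 13
14 = 1*13 + 1
13 = 13*1 + 0
gcd(14, 83) = 1, so the inverse exists.
Back-substitute for 1:
1 = 1*14 − 1*13
  = −1*83 + 6*14
So 14⁻¹ ≡ 6 (mod 83).

6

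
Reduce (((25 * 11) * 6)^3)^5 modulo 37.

25 * 11 = 275 ≡ 16 (mod 37)
16 * 6 = 96 ≡ 22 (mod 37)
(22)^3 ≡ 29 (mod 37)
(29)^5 ≡ 14 (mod 37)

14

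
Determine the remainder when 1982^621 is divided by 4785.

1487

Compute successive squares:
621 in binary is 1001101101, i.e. 621 = 512 + 64 + 32 + 8 + 4 + 1.
1982^1 ≡ 1982 (mod 4785)
1982^2 ≡ 1982^2 = 3928324 ≡ 4624 (mod 4785)
1982^4 ≡ 4624^2 = 21381376 ≡ 1996 (mod 4785)
1982^8 ≡ 1996^2 = 3984016 ≡ 2896 (mod 4785)
1982^16 ≡ 2896^2 = 8386816 ≡ 3496 (mod 4785)
1982^32 ≡ 3496^2 = 12222016 ≡ 1126 (mod 4785)
1982^64 ≡ 1126^2 = 1267876 ≡ 4636 (mod 4785)
1982^128 ≡ 4636^2 = 21492496 ≡ 3061 (mod 4785)
1982^256 ≡ 3061^2 = 9369721 ≡ 691 (mod 4785)
1982^512 ≡ 691^2 = 477481 ≡ 3766 (mod 4785)
1982^621 = 1982^512 · 1982^64 · 1982^32 · 1982^8 · 1982^4 · 1982^1 ≡ 3766 · 4636 · 1126 · 2896 · 1996 · 1982 (mod 4785).
Accumulate the product:
3766 · 4636 = 17459176 ≡ 3496
3496 · 1126 = 3936496 ≡ 3226
3226 · 2896 = 9342496 ≡ 2176
2176 · 1996 = 4343296 ≡ 3301
3301 · 1982 = 6542582 ≡ 1487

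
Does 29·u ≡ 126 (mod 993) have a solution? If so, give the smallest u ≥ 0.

gcd(29, 993) = 1, so a unique solution mod 993 exists.
29⁻¹ ≡ 137 (mod 993).
u ≡ 137·126 ≡ 381 (mod 993).

381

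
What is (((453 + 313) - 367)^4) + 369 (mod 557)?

453 + 313 = 766 ≡ 209 (mod 557)
209 - 367 = -158 ≡ 399 (mod 557)
(399)^4 ≡ 175 (mod 557)
175 + 369 = 544

544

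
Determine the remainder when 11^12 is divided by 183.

Compute successive squares:
12 in binary is 1100, i.e. 12 = 8 + 4.
11^1 ≡ 11 (mod 183)
11^2 ≡ 11^2 = 121 (mod 183)
11^4 ≡ 121^2 = 14641 ≡ 1 (mod 183)
11^8 ≡ 1^2 = 1 (mod 183)
11^12 = 11^8 · 11^4 ≡ 1 · 1 (mod 183).
1 · 1 = 1 ≡ 1 (mod 183).

1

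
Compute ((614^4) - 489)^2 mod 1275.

604

(614)^4 ≡ 16 (mod 1275)
16 - 489 = -473 ≡ 802 (mod 1275)
(802)^2 ≡ 604 (mod 1275)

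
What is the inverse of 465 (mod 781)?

Run the extended Euclidean algorithm:
781 = 1·465 + 316
465 = 1·316 + 149
316 = 2·149 + 18
149 = 8·18 + 5
18 = 3·5 + 3
5 = 1·3 + 2
3 = 1·2 + 1
2 = 2·1 + 0
gcd(465, 781) = 1, so the inverse exists.
Back-substitute for 1:
1 = 1·3 − 1·2
  = −1·5 + 2·3
  = 2·18 − 7·5
  = −7·149 + 58·18
  = 58·316 − 123·149
  = −123·465 + 181·316
  = 181·781 − 304·465
So 465⁻¹ ≡ −304 ≡ 477 (mod 781).

477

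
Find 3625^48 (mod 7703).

1385

48 in binary is 110000, i.e. 48 = 32 + 16.
3625^1 ≡ 3625 (mod 7703)
3625^2 ≡ 3625^2 = 13140625 ≡ 7010 (mod 7703)
3625^4 ≡ 7010^2 = 49140100 ≡ 2663 (mod 7703)
3625^8 ≡ 2663^2 = 7091569 ≡ 4809 (mod 7703)
3625^16 ≡ 4809^2 = 23126481 ≡ 2075 (mod 7703)
3625^32 ≡ 2075^2 = 4305625 ≡ 7351 (mod 7703)
3625^48 = 3625^32 · 3625^16 ≡ 7351 · 2075 (mod 7703).
7351 · 2075 = 15253325 ≡ 1385 (mod 7703).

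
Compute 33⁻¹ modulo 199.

193

Run the extended Euclidean algorithm:
199 = 6*33 + 1
33 = 33*1 + 0
gcd(33, 199) = 1, so the inverse exists.
Back-substitute for 1:
1 = 1*199 − 6*33
So 33⁻¹ ≡ −6 ≡ 193 (mod 199).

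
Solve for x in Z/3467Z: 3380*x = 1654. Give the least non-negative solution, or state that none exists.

778

gcd(3380, 3467) = 1, so a unique solution mod 3467 exists.
3380⁻¹ ≡ 797 (mod 3467).
x ≡ 797*1654 ≡ 778 (mod 3467).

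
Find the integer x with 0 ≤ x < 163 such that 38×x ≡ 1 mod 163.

163 = 4·38 + 11
38 = 3·11 + 5
11 = 2·5 + 1
5 = 5·1 + 0
gcd(38, 163) = 1, so the inverse exists.
Back-substitute for 1:
1 = 1·11 − 2·5
  = −2·38 + 7·11
  = 7·163 − 30·38
So 38⁻¹ ≡ −30 ≡ 133 (mod 163).

133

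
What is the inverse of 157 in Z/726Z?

37

726 = 4×157 + 98
157 = 1×98 + 59
98 = 1×59 + 39
59 = 1×39 + 20
39 = 1×20 + 19
20 = 1×19 + 1
19 = 19×1 + 0
gcd(157, 726) = 1, so the inverse exists.
Back-substitute for 1:
1 = 1×20 − 1×19
  = −1×39 + 2×20
  = 2×59 − 3×39
  = −3×98 + 5×59
  = 5×157 − 8×98
  = −8×726 + 37×157
So 157⁻¹ ≡ 37 (mod 726).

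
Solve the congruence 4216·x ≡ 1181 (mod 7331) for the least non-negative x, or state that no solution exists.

gcd(4216, 7331) = 1, so a unique solution mod 7331 exists.
4216⁻¹ ≡ 273 (mod 7331).
x ≡ 273·1181 ≡ 7180 (mod 7331).

7180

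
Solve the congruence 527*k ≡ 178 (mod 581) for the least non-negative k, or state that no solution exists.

341

gcd(527, 581) = 1, so a unique solution mod 581 exists.
527⁻¹ ≡ 312 (mod 581).
k ≡ 312*178 ≡ 341 (mod 581).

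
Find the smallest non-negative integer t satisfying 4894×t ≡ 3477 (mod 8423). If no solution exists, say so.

gcd(4894, 8423) = 1, so a unique solution mod 8423 exists.
4894⁻¹ ≡ 253 (mod 8423).
t ≡ 253×3477 ≡ 3689 (mod 8423).

3689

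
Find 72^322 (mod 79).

Compute successive squares:
322 in binary is 101000010, i.e. 322 = 256 + 64 + 2.
72^1 ≡ 72 (mod 79)
72^2 ≡ 72^2 = 5184 ≡ 49 (mod 79)
72^4 ≡ 49^2 = 2401 ≡ 31 (mod 79)
72^8 ≡ 31^2 = 961 ≡ 13 (mod 79)
72^16 ≡ 13^2 = 169 ≡ 11 (mod 79)
72^32 ≡ 11^2 = 121 ≡ 42 (mod 79)
72^64 ≡ 42^2 = 1764 ≡ 26 (mod 79)
72^128 ≡ 26^2 = 676 ≡ 44 (mod 79)
72^256 ≡ 44^2 = 1936 ≡ 40 (mod 79)
72^322 = 72^256 · 72^64 · 72^2 ≡ 40 · 26 · 49 (mod 79).
Accumulate the product:
40 · 26 = 1040 ≡ 13
13 · 49 = 637 ≡ 5

5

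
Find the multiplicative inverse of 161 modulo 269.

Run the extended Euclidean algorithm:
269 = 1·161 + 108
161 = 1·108 + 53
108 = 2·53 + 2
53 = 26·2 + 1
2 = 2·1 + 0
gcd(161, 269) = 1, so the inverse exists.
Bézout: 1 = −79·269 + 132·161.
So 161⁻¹ ≡ 132 (mod 269).

132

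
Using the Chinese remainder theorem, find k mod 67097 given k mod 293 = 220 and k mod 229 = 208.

29520

293⁻¹ mod 229: 293×68 ≡ 1 (mod 229), so 293⁻¹ ≡ 68.
k = 220 + 293×((208 − 220)×68 mod 229) = 220 + 293×100 = 29520.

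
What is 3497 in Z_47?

19

3497 = 74*47 + 19, so 3497 ≡ 19 (mod 47).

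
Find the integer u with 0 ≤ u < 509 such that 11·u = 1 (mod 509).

324

By the extended Euclidean algorithm:
509 = 46·11 + 3
11 = 3·3 + 2
3 = 1·2 + 1
2 = 2·1 + 0
gcd(11, 509) = 1, so the inverse exists.
Bézout: 1 = 4·509 − 185·11.
So 11⁻¹ ≡ −185 ≡ 324 (mod 509).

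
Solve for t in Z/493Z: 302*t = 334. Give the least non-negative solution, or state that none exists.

197

gcd(302, 493) = 1, so a unique solution mod 493 exists.
302⁻¹ ≡ 191 (mod 493).
t ≡ 191*334 ≡ 197 (mod 493).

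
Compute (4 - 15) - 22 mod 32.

4 - 15 = -11 ≡ 21 (mod 32)
21 - 22 = -1 ≡ 31 (mod 32)

31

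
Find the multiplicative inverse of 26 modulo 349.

94

349 = 13×26 + 11
26 = 2×11 + 4
11 = 2×4 + 3
4 = 1×3 + 1
3 = 3×1 + 0
gcd(26, 349) = 1, so the inverse exists.
Bézout: 1 = −7×349 + 94×26.
So 26⁻¹ ≡ 94 (mod 349).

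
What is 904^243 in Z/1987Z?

Using repeated squaring:
243 in binary is 11110011, i.e. 243 = 128 + 64 + 32 + 16 + 2 + 1.
904^1 ≡ 904 (mod 1987)
904^2 ≡ 904^2 = 817216 ≡ 559 (mod 1987)
904^4 ≡ 559^2 = 312481 ≡ 522 (mod 1987)
904^8 ≡ 522^2 = 272484 ≡ 265 (mod 1987)
904^16 ≡ 265^2 = 70225 ≡ 680 (mod 1987)
904^32 ≡ 680^2 = 462400 ≡ 1416 (mod 1987)
904^64 ≡ 1416^2 = 2005056 ≡ 173 (mod 1987)
904^128 ≡ 173^2 = 29929 ≡ 124 (mod 1987)
904^243 = 904^128 · 904^64 · 904^32 · 904^16 · 904^2 · 904^1 ≡ 124 · 173 · 1416 · 680 · 559 · 904 (mod 1987).
Accumulate the product:
124 · 173 = 21452 ≡ 1582
1582 · 1416 = 2240112 ≡ 763
763 · 680 = 518840 ≡ 233
233 · 559 = 130247 ≡ 1092
1092 · 904 = 987168 ≡ 1616

1616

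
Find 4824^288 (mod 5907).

246

Compute successive squares:
4824^1 ≡ 4824 (mod 5907)
4824^2 ≡ 4824^2 = 23270976 ≡ 3303 (mod 5907)
4824^4 ≡ 3303^2 = 10909809 ≡ 5487 (mod 5907)
4824^8 ≡ 5487^2 = 30107169 ≡ 5097 (mod 5907)
4824^16 ≡ 5097^2 = 25979409 ≡ 423 (mod 5907)
4824^32 ≡ 423^2 = 178929 ≡ 1719 (mod 5907)
4824^64 ≡ 1719^2 = 2954961 ≡ 1461 (mod 5907)
4824^128 ≡ 1461^2 = 2134521 ≡ 2094 (mod 5907)
4824^256 ≡ 2094^2 = 4384836 ≡ 1842 (mod 5907)
4824^288 = 4824^256 * 4824^32 ≡ 1842 * 1719 (mod 5907).
1842 * 1719 = 3166398 ≡ 246 (mod 5907).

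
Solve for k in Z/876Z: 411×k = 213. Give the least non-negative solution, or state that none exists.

gcd(411, 876) = 3, and 3 | 213, so solutions exist.
Divide through by 3: 137×k ≡ 71 mod 292.
137⁻¹ ≡ 81 (mod 292).
k ≡ 81×71 ≡ 203 (mod 292).
The smallest non-negative solution is k = 203.

203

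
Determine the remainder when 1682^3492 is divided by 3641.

By square-and-multiply:
1682^1 ≡ 1682 (mod 3641)
1682^2 ≡ 1682^2 = 2829124 ≡ 67 (mod 3641)
1682^4 ≡ 67^2 = 4489 ≡ 848 (mod 3641)
1682^8 ≡ 848^2 = 719104 ≡ 1827 (mod 3641)
1682^16 ≡ 1827^2 = 3337929 ≡ 2773 (mod 3641)
1682^32 ≡ 2773^2 = 7689529 ≡ 3378 (mod 3641)
1682^64 ≡ 3378^2 = 11410884 ≡ 3631 (mod 3641)
1682^128 ≡ 3631^2 = 13184161 ≡ 100 (mod 3641)
1682^256 ≡ 100^2 = 10000 ≡ 2718 (mod 3641)
1682^512 ≡ 2718^2 = 7387524 ≡ 3576 (mod 3641)
1682^1024 ≡ 3576^2 = 12787776 ≡ 584 (mod 3641)
1682^2048 ≡ 584^2 = 341056 ≡ 2443 (mod 3641)
1682^3492 = 1682^2048 × 1682^1024 × 1682^256 × 1682^128 × 1682^32 × 1682^4 ≡ 2443 × 584 × 2718 × 100 × 3378 × 848 (mod 3641).
Accumulate the product:
2443 × 584 = 1426712 ≡ 3081
3081 × 2718 = 8374158 ≡ 3499
3499 × 100 = 349900 ≡ 364
364 × 3378 = 1229592 ≡ 2575
2575 × 848 = 2183600 ≡ 2641

2641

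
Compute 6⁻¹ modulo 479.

Run the extended Euclidean algorithm:
479 = 79·6 + 5
6 = 1·5 + 1
5 = 5·1 + 0
gcd(6, 479) = 1, so the inverse exists.
Back-substitute for 1:
1 = 1·6 − 1·5
  = −1·479 + 80·6
So 6⁻¹ ≡ 80 (mod 479).

80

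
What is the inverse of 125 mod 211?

211 = 1*125 + 86
125 = 1*86 + 39
86 = 2*39 + 8
39 = 4*8 + 7
8 = 1*7 + 1
7 = 7*1 + 0
gcd(125, 211) = 1, so the inverse exists.
Back-substitute for 1:
1 = 1*8 − 1*7
  = −1*39 + 5*8
  = 5*86 − 11*39
  = −11*125 + 16*86
  = 16*211 − 27*125
So 125⁻¹ ≡ −27 ≡ 184 (mod 211).

184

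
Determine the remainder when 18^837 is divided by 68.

52

Using repeated squaring:
837 in binary is 1101000101, i.e. 837 = 512 + 256 + 64 + 4 + 1.
18^1 ≡ 18 (mod 68)
18^2 ≡ 18^2 = 324 ≡ 52 (mod 68)
18^4 ≡ 52^2 = 2704 ≡ 52 (mod 68)
18^8 ≡ 52^2 = 2704 ≡ 52 (mod 68)
18^16 ≡ 52^2 = 2704 ≡ 52 (mod 68)
18^32 ≡ 52^2 = 2704 ≡ 52 (mod 68)
18^64 ≡ 52^2 = 2704 ≡ 52 (mod 68)
18^128 ≡ 52^2 = 2704 ≡ 52 (mod 68)
18^256 ≡ 52^2 = 2704 ≡ 52 (mod 68)
18^512 ≡ 52^2 = 2704 ≡ 52 (mod 68)
18^837 = 18^512 × 18^256 × 18^64 × 18^4 × 18^1 ≡ 52 × 52 × 52 × 52 × 18 (mod 68).
Accumulate the product:
52 × 52 = 2704 ≡ 52
52 × 52 = 2704 ≡ 52
52 × 52 = 2704 ≡ 52
52 × 18 = 936 ≡ 52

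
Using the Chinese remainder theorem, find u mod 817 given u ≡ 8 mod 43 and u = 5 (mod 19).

309

43⁻¹ mod 19: 43·4 ≡ 1 (mod 19), so 43⁻¹ ≡ 4.
u = 8 + 43·((5 − 8)·4 mod 19) = 8 + 43·7 = 309.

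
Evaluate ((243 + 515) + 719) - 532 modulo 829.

116

243 + 515 = 758
758 + 719 = 1477 ≡ 648 (mod 829)
648 - 532 = 116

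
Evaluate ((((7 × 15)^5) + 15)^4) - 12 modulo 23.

14

7 × 15 = 105 ≡ 13 (mod 23)
(13)^5 ≡ 4 (mod 23)
4 + 15 = 19
(19)^4 ≡ 3 (mod 23)
3 - 12 = -9 ≡ 14 (mod 23)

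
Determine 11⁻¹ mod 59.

43

59 = 5*11 + 4
11 = 2*4 + 3
4 = 1*3 + 1
3 = 3*1 + 0
gcd(11, 59) = 1, so the inverse exists.
Back-substitute for 1:
1 = 1*4 − 1*3
  = −1*11 + 3*4
  = 3*59 − 16*11
So 11⁻¹ ≡ −16 ≡ 43 (mod 59).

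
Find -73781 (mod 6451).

-73781 = -12×6451 + 3631, so -73781 ≡ 3631 (mod 6451).

3631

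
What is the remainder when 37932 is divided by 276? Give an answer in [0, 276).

120

37932 = 137×276 + 120, so 37932 ≡ 120 (mod 276).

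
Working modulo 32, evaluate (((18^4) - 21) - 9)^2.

(18)^4 ≡ 16 (mod 32)
16 - 21 = -5 ≡ 27 (mod 32)
27 - 9 = 18
(18)^2 ≡ 4 (mod 32)

4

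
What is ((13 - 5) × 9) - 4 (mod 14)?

13 - 5 = 8
8 × 9 = 72 ≡ 2 (mod 14)
2 - 4 = -2 ≡ 12 (mod 14)

12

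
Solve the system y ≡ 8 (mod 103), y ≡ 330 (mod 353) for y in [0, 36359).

32453

103⁻¹ mod 353: 103*24 ≡ 1 (mod 353), so 103⁻¹ ≡ 24.
y = 8 + 103*((330 − 8)*24 mod 353) = 8 + 103*315 = 32453.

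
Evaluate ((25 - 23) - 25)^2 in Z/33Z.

25 - 23 = 2
2 - 25 = -23 ≡ 10 (mod 33)
(10)^2 ≡ 1 (mod 33)

1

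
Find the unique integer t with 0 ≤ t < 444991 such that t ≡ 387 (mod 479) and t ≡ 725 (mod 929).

479⁻¹ mod 929: 479×865 ≡ 1 (mod 929), so 479⁻¹ ≡ 865.
t = 387 + 479×((725 − 387)×865 mod 929) = 387 + 479×664 = 318443.

318443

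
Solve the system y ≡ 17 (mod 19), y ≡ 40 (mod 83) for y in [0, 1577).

1119

19⁻¹ mod 83: 19×35 ≡ 1 (mod 83), so 19⁻¹ ≡ 35.
y = 17 + 19×((40 − 17)×35 mod 83) = 17 + 19×58 = 1119.
Check: 1119 mod 19 = 17, 1119 mod 83 = 40. ✓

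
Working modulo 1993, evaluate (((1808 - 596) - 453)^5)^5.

1808 - 596 = 1212
1212 - 453 = 759
(759)^5 ≡ 177 (mod 1993)
(177)^5 ≡ 1394 (mod 1993)

1394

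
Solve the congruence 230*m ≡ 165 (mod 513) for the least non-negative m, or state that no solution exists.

168

gcd(230, 513) = 1, so a unique solution mod 513 exists.
230⁻¹ ≡ 29 (mod 513).
m ≡ 29*165 ≡ 168 (mod 513).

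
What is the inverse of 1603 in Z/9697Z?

Run the extended Euclidean algorithm:
9697 = 6·1603 + 79
1603 = 20·79 + 23
79 = 3·23 + 10
23 = 2·10 + 3
10 = 3·3 + 1
3 = 3·1 + 0
gcd(1603, 9697) = 1, so the inverse exists.
Bézout: 1 = 487·9697 − 2946·1603.
So 1603⁻¹ ≡ −2946 ≡ 6751 (mod 9697).

6751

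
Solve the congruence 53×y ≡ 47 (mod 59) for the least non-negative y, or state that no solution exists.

2

gcd(53, 59) = 1, so a unique solution mod 59 exists.
53⁻¹ ≡ 49 (mod 59).
y ≡ 49×47 ≡ 2 (mod 59).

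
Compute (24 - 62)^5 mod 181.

116

24 - 62 = -38 ≡ 143 (mod 181)
(143)^5 ≡ 116 (mod 181)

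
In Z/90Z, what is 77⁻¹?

83

Run the extended Euclidean algorithm:
90 = 1·77 + 13
77 = 5·13 + 12
13 = 1·12 + 1
12 = 12·1 + 0
gcd(77, 90) = 1, so the inverse exists.
Back-substitute for 1:
1 = 1·13 − 1·12
  = −1·77 + 6·13
  = 6·90 − 7·77
So 77⁻¹ ≡ −7 ≡ 83 (mod 90).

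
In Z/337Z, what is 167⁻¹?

224

337 = 2*167 + 3
167 = 55*3 + 2
3 = 1*2 + 1
2 = 2*1 + 0
gcd(167, 337) = 1, so the inverse exists.
Back-substitute for 1:
1 = 1*3 − 1*2
  = −1*167 + 56*3
  = 56*337 − 113*167
So 167⁻¹ ≡ −113 ≡ 224 (mod 337).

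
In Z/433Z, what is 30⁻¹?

433 = 14·30 + 13
30 = 2·13 + 4
13 = 3·4 + 1
4 = 4·1 + 0
gcd(30, 433) = 1, so the inverse exists.
Bézout: 1 = 7·433 − 101·30.
So 30⁻¹ ≡ −101 ≡ 332 (mod 433).

332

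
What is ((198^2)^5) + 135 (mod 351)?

216

(198)^2 ≡ 243 (mod 351)
(243)^5 ≡ 81 (mod 351)
81 + 135 = 216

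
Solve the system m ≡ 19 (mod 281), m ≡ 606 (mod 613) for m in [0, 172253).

281⁻¹ mod 613: 281×24 ≡ 1 (mod 613), so 281⁻¹ ≡ 24.
m = 19 + 281×((606 − 19)×24 mod 613) = 19 + 281×602 = 169181.
Check: 169181 mod 281 = 19, 169181 mod 613 = 606. ✓

169181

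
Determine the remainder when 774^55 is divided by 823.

Compute successive squares:
774^1 ≡ 774 (mod 823)
774^2 ≡ 774^2 = 599076 ≡ 755 (mod 823)
774^4 ≡ 755^2 = 570025 ≡ 509 (mod 823)
774^8 ≡ 509^2 = 259081 ≡ 659 (mod 823)
774^16 ≡ 659^2 = 434281 ≡ 560 (mod 823)
774^32 ≡ 560^2 = 313600 ≡ 37 (mod 823)
774^55 = 774^32 · 774^16 · 774^4 · 774^2 · 774^1 ≡ 37 · 560 · 509 · 755 · 774 (mod 823).
Accumulate the product:
37 · 560 = 20720 ≡ 145
145 · 509 = 73805 ≡ 558
558 · 755 = 421290 ≡ 737
737 · 774 = 570438 ≡ 99

99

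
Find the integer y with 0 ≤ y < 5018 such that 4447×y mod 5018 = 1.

Apply the Euclidean algorithm and back-substitute:
5018 = 1·4447 + 571
4447 = 7·571 + 450
571 = 1·450 + 121
450 = 3·121 + 87
121 = 1·87 + 34
87 = 2·34 + 19
34 = 1·19 + 15
19 = 1·15 + 4
15 = 3·4 + 3
4 = 1·3 + 1
3 = 3·1 + 0
gcd(4447, 5018) = 1, so the inverse exists.
Back-substitute for 1:
1 = 1·4 − 1·3
  = −1·15 + 4·4
  = 4·19 − 5·15
  = −5·34 + 9·19
  = 9·87 − 23·34
  = −23·121 + 32·87
  = 32·450 − 119·121
  = −119·571 + 151·450
  = 151·4447 − 1176·571
  = −1176·5018 + 1327·4447
So 4447⁻¹ ≡ 1327 (mod 5018).

1327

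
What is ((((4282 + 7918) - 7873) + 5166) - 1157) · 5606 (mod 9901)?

8797

4282 + 7918 = 12200 ≡ 2299 (mod 9901)
2299 - 7873 = -5574 ≡ 4327 (mod 9901)
4327 + 5166 = 9493
9493 - 1157 = 8336
8336 · 5606 = 46731616 ≡ 8797 (mod 9901)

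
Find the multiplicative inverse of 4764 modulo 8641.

8641 = 1*4764 + 3877
4764 = 1*3877 + 887
3877 = 4*887 + 329
887 = 2*329 + 229
329 = 1*229 + 100
229 = 2*100 + 29
100 = 3*29 + 13
29 = 2*13 + 3
13 = 4*3 + 1
3 = 3*1 + 0
gcd(4764, 8641) = 1, so the inverse exists.
Back-substitute for 1:
1 = 1*13 − 4*3
  = −4*29 + 9*13
  = 9*100 − 31*29
  = −31*229 + 71*100
  = 71*329 − 102*229
  = −102*887 + 275*329
  = 275*3877 − 1202*887
  = −1202*4764 + 1477*3877
  = 1477*8641 − 2679*4764
So 4764⁻¹ ≡ −2679 ≡ 5962 (mod 8641).

5962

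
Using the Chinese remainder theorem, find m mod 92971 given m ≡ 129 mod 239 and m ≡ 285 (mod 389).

33350

239⁻¹ mod 389: 239×153 ≡ 1 (mod 389), so 239⁻¹ ≡ 153.
m = 129 + 239×((285 − 129)×153 mod 389) = 129 + 239×139 = 33350.
Check: 33350 mod 239 = 129, 33350 mod 389 = 285. ✓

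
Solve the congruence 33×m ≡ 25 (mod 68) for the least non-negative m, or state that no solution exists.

9

gcd(33, 68) = 1, so a unique solution mod 68 exists.
33⁻¹ ≡ 33 (mod 68).
m ≡ 33×25 ≡ 9 (mod 68).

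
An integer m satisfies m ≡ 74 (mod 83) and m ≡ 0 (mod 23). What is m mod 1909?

1817

83⁻¹ mod 23: 83*5 ≡ 1 (mod 23), so 83⁻¹ ≡ 5.
m = 74 + 83*((0 − 74)*5 mod 23) = 74 + 83*21 = 1817.
Check: 1817 mod 83 = 74, 1817 mod 23 = 0. ✓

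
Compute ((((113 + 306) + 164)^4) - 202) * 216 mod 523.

113 + 306 = 419
419 + 164 = 583 ≡ 60 (mod 523)
(60)^4 ≡ 60 (mod 523)
60 - 202 = -142 ≡ 381 (mod 523)
381 * 216 = 82296 ≡ 185 (mod 523)

185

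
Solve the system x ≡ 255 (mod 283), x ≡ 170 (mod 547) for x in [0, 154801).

38460

283⁻¹ mod 547: 283·288 ≡ 1 (mod 547), so 283⁻¹ ≡ 288.
x = 255 + 283·((170 − 255)·288 mod 547) = 255 + 283·135 = 38460.
Check: 38460 mod 283 = 255, 38460 mod 547 = 170. ✓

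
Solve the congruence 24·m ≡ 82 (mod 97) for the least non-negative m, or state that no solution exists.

gcd(24, 97) = 1, so a unique solution mod 97 exists.
24⁻¹ ≡ 93 (mod 97).
m ≡ 93·82 ≡ 60 (mod 97).

60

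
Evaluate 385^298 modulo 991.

505

By square-and-multiply:
298 in binary is 100101010, i.e. 298 = 256 + 32 + 8 + 2.
385^1 ≡ 385 (mod 991)
385^2 ≡ 385^2 = 148225 ≡ 566 (mod 991)
385^4 ≡ 566^2 = 320356 ≡ 263 (mod 991)
385^8 ≡ 263^2 = 69169 ≡ 790 (mod 991)
385^16 ≡ 790^2 = 624100 ≡ 761 (mod 991)
385^32 ≡ 761^2 = 579121 ≡ 377 (mod 991)
385^64 ≡ 377^2 = 142129 ≡ 416 (mod 991)
385^128 ≡ 416^2 = 173056 ≡ 622 (mod 991)
385^256 ≡ 622^2 = 386884 ≡ 394 (mod 991)
385^298 = 385^256 · 385^32 · 385^8 · 385^2 ≡ 394 · 377 · 790 · 566 (mod 991).
Accumulate the product:
394 · 377 = 148538 ≡ 879
879 · 790 = 694410 ≡ 710
710 · 566 = 401860 ≡ 505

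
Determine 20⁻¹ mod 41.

39

Apply the Euclidean algorithm and back-substitute:
41 = 2×20 + 1
20 = 20×1 + 0
gcd(20, 41) = 1, so the inverse exists.
Back-substitute for 1:
1 = 1×41 − 2×20
So 20⁻¹ ≡ −2 ≡ 39 (mod 41).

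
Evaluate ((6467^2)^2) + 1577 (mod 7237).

(6467)^2 ≡ 6703 (mod 7237)
(6703)^2 ≡ 2913 (mod 7237)
2913 + 1577 = 4490

4490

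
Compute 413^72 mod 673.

By square-and-multiply:
413^1 ≡ 413 (mod 673)
413^2 ≡ 413^2 = 170569 ≡ 300 (mod 673)
413^4 ≡ 300^2 = 90000 ≡ 491 (mod 673)
413^8 ≡ 491^2 = 241081 ≡ 147 (mod 673)
413^16 ≡ 147^2 = 21609 ≡ 73 (mod 673)
413^32 ≡ 73^2 = 5329 ≡ 618 (mod 673)
413^64 ≡ 618^2 = 381924 ≡ 333 (mod 673)
413^72 = 413^64 · 413^8 ≡ 333 · 147 (mod 673).
333 · 147 = 48951 ≡ 495 (mod 673).

495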